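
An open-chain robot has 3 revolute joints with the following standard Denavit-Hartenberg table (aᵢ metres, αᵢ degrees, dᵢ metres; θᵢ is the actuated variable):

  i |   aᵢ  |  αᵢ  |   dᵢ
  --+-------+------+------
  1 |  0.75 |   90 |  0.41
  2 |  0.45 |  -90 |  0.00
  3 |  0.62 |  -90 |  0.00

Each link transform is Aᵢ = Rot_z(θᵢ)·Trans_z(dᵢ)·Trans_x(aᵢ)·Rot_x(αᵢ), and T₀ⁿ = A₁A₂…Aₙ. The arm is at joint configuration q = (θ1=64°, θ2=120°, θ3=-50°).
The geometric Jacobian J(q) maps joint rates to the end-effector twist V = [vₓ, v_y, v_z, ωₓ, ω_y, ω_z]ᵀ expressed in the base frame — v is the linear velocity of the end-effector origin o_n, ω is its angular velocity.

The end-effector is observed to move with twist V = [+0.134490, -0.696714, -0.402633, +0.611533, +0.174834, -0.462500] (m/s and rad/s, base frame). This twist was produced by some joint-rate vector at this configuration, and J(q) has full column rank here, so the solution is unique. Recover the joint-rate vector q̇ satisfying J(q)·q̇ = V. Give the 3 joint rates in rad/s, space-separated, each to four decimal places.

o_n = [0.5697, 0.0846, 1.1448]
J₁: ẑ×o_n = [-0.0846, 0.5697, 0.0000], ω = ẑ
J2: z=[0.8988, -0.4384, 0.0000] o=[0.3288, 0.6741, 0.4100] → [-0.3221, -0.6605, -0.4243, 0.8988, -0.4384, 0.0000]
J3: z=[-0.3796, -0.7784, -0.5000] o=[0.2301, 0.4719, 0.7997] → [-0.4623, -0.0387, 0.4113, -0.3796, -0.7784, -0.5000]
q̇ = J⁺·V = [-0.7080, 0.4730, -0.4910]

-0.7080 0.4730 -0.4910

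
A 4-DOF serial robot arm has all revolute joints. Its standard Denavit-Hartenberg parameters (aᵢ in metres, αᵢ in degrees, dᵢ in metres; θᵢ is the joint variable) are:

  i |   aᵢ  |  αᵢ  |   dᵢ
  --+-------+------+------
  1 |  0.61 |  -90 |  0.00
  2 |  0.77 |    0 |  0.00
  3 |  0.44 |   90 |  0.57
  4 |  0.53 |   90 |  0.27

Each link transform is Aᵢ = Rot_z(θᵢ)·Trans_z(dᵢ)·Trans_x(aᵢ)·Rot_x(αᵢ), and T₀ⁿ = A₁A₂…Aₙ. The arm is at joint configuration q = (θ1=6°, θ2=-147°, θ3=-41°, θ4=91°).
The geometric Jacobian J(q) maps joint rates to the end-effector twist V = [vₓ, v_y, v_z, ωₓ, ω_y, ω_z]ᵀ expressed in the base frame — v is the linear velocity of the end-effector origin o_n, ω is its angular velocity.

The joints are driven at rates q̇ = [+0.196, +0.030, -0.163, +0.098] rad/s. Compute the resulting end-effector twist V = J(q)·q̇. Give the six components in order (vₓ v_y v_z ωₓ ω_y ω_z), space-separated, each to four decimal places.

-0.0987 -0.0950 -0.0251 0.0275 -0.1308 0.0990

o_n = [-0.5374, 1.0495, 0.0921]
J₁: ẑ×o_n = [-1.0495, -0.5374, 0.0000], ω = ẑ
J2: z=[-0.1045, 0.9945, 0.0000] o=[0.6067, 0.0638, 0.0000] → [0.0915, 0.0096, 1.0348, -0.1045, 0.9945, 0.0000]
J3: z=[-0.1045, 0.9945, 0.0000] o=[-0.0356, -0.0037, 0.4194] → [-0.3255, -0.0342, 0.3890, -0.1045, 0.9945, 0.0000]
J4: z=[0.1384, 0.0145, -0.9903] o=[-0.5285, 0.5176, 0.3581] → [0.5229, 0.0457, 0.0738, 0.1384, 0.0145, -0.9903]
V = J·q̇ = [-0.0987, -0.0950, -0.0251, 0.0275, -0.1308, 0.0990]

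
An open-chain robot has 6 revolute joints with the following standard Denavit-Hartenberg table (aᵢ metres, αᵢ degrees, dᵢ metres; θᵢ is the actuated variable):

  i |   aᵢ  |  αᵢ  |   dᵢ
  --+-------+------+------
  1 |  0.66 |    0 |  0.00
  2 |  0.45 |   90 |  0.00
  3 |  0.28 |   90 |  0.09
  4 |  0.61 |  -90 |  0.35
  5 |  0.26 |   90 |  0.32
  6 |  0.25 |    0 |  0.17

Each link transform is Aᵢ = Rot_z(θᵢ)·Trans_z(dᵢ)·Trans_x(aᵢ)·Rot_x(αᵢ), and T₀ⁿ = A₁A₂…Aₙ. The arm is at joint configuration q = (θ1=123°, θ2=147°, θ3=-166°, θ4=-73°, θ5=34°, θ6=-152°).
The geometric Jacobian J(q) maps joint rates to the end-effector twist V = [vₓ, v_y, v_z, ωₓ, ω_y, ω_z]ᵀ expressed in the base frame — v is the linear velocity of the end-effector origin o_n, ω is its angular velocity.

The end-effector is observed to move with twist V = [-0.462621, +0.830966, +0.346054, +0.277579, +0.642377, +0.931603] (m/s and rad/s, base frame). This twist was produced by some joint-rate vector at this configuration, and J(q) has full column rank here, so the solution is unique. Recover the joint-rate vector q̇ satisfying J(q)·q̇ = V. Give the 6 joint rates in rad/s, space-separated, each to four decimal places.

o_n = [0.1967, 0.8859, 0.2883]
J₁: ẑ×o_n = [-0.8859, 0.1967, 0.0000], ω = ẑ
J2: z=[0.0000, 0.0000, 1.0000] o=[-0.3595, 0.5535, 0.0000] → [-0.3324, 0.5561, 0.0000, 0.0000, 0.0000, 1.0000]
J3: z=[-1.0000, 0.0000, 0.0000] o=[-0.3595, 0.1035, 0.0000] → [0.0000, 0.2883, -0.7824, -1.0000, 0.0000, 0.0000]
J4: z=[0.0000, 0.2419, 0.9703] o=[-0.4495, 0.3752, -0.0677] → [-0.4094, 0.6269, -0.1563, 0.0000, 0.2419, 0.9703]
J5: z=[-0.2924, 0.9279, -0.2314] o=[0.1339, 0.6329, 0.2287] → [0.1138, 0.0029, -0.1322, -0.2924, 0.9279, -0.2314]
J6: z=[0.5348, 0.3592, 0.7649] o=[0.2465, 0.9558, -0.0016] → [0.1576, -0.1931, -0.0195, 0.5348, 0.3592, 0.7649]
q̇ = J⁺·V = [-0.1760, 0.7440, -0.7190, 0.9020, 0.6410, -0.4750]

-0.1760 0.7440 -0.7190 0.9020 0.6410 -0.4750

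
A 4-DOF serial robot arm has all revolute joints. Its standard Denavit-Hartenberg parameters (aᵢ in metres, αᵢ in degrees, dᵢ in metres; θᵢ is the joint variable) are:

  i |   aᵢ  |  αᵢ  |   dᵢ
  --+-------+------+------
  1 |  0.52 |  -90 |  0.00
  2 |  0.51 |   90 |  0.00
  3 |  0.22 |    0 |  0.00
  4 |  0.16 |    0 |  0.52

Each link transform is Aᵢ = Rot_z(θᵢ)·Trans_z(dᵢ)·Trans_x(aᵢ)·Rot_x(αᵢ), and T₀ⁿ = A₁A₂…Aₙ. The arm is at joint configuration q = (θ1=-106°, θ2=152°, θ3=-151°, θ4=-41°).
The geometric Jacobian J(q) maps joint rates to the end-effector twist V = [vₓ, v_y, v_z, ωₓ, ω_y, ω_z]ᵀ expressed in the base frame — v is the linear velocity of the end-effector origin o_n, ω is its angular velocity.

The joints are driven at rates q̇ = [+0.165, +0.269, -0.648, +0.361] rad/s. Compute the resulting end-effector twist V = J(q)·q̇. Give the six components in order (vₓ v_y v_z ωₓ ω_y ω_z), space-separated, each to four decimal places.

0.2835 0.0010 0.0006 0.2957 0.0554 0.4184

o_n = [-0.2420, -0.5776, -0.5348]
J₁: ẑ×o_n = [0.5776, -0.2420, 0.0000], ω = ẑ
J2: z=[0.9613, -0.2756, 0.0000] o=[-0.1433, -0.4999, 0.0000] → [0.1474, 0.5140, -0.1019, 0.9613, -0.2756, 0.0000]
J3: z=[-0.1294, -0.4513, -0.8829] o=[-0.0192, -0.0670, -0.2394] → [-0.3175, 0.1585, -0.0345, -0.1294, -0.4513, -0.8829]
J4: z=[-0.1294, -0.4513, -0.8829] o=[-0.1686, -0.2009, -0.1491] → [-0.1585, 0.0149, 0.0156, -0.1294, -0.4513, -0.8829]
V = J·q̇ = [0.2835, 0.0010, 0.0006, 0.2957, 0.0554, 0.4184]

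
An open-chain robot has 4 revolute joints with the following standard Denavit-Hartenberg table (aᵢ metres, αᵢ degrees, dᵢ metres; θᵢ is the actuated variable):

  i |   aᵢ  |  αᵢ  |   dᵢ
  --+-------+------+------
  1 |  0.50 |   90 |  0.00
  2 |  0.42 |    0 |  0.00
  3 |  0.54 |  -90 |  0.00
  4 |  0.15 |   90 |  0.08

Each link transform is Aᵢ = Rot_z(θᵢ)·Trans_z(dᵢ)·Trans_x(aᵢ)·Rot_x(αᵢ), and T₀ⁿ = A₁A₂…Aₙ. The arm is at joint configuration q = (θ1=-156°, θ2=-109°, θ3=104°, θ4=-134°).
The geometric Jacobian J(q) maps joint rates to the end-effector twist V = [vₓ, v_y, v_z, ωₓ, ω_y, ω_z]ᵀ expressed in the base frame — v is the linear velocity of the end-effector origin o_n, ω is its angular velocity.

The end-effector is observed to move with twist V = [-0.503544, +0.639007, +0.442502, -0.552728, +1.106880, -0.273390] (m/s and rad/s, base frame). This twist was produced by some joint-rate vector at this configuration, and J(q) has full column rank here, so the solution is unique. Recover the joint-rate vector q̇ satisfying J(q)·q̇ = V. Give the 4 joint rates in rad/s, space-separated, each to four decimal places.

o_n = [-0.7787, -0.2286, -0.3554]
J₁: ẑ×o_n = [0.2286, -0.7787, 0.0000], ω = ẑ
J2: z=[-0.4067, 0.9135, 0.0000] o=[-0.4568, -0.2034, 0.0000] → [-0.3247, -0.1446, 0.3044, -0.4067, 0.9135, 0.0000]
J3: z=[-0.4067, 0.9135, 0.0000] o=[-0.3319, -0.1478, -0.3971] → [0.0381, 0.0170, 0.4411, -0.4067, 0.9135, 0.0000]
J4: z=[-0.0796, -0.0354, 0.9962] o=[-0.8233, -0.3666, -0.4442] → [-0.1406, 0.0515, -0.0094, -0.0796, -0.0354, 0.9962]
q̇ = J⁺·V = [-0.8990, 0.7080, 0.5280, 0.6280]

-0.8990 0.7080 0.5280 0.6280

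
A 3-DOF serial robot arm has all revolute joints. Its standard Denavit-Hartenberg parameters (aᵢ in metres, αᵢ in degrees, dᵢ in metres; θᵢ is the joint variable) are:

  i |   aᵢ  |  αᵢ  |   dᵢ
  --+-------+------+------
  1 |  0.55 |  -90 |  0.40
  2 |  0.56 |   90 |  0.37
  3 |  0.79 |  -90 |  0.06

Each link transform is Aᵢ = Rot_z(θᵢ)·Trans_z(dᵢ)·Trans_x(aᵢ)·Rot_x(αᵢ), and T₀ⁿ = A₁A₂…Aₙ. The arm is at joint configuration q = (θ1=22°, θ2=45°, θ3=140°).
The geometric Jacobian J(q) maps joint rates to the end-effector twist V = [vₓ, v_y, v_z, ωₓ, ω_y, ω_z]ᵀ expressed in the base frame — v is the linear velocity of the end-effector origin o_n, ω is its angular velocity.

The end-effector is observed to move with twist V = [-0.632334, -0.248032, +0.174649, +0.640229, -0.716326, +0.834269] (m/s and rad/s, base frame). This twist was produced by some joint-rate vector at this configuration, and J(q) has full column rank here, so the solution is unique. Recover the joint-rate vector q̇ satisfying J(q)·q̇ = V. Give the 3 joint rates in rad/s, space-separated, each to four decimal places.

o_n = [0.1908, 1.0238, 0.4744]
J₁: ẑ×o_n = [-1.0238, 0.1908, 0.0000], ω = ẑ
J2: z=[-0.3746, 0.9272, 0.0000] o=[0.5100, 0.2060, 0.4000] → [0.0690, 0.0279, -0.0105, -0.3746, 0.9272, 0.0000]
J3: z=[0.6556, 0.2649, 0.7071] o=[0.7385, 0.6974, 0.0040] → [-0.1062, -0.6956, 0.3591, 0.6556, 0.2649, 0.7071]
q̇ = J⁺·V = [0.5090, -0.9040, 0.4600]

0.5090 -0.9040 0.4600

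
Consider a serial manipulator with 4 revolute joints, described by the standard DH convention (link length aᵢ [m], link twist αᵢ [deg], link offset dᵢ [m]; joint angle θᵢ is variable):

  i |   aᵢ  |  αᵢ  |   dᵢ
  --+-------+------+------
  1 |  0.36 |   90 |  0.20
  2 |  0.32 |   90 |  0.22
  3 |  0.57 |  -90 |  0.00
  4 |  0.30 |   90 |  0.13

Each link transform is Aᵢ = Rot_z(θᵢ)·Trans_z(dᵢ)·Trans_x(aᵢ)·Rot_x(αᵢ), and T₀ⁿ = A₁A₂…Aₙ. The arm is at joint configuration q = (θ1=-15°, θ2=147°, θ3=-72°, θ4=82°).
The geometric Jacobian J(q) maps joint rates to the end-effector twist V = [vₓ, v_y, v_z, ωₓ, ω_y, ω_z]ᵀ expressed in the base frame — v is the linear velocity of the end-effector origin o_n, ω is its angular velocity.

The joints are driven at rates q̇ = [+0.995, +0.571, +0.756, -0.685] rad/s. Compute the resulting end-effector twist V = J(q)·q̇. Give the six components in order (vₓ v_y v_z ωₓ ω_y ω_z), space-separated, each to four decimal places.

o_n = [-0.2378, 0.3967, 0.2954]
J₁: ẑ×o_n = [-0.3967, -0.2378, 0.0000], ω = ẑ
J2: z=[-0.2588, -0.9659, 0.0000] o=[0.3477, -0.0932, 0.2000] → [-0.0922, 0.0247, -0.6924, -0.2588, -0.9659, 0.0000]
J3: z=[0.5261, -0.1410, 0.8387] o=[0.0316, -0.2362, 0.3743] → [-0.5197, -0.1845, 0.2950, 0.5261, -0.1410, 0.8387]
J4: z=[-0.8504, -0.0920, 0.5180] o=[0.0292, 0.3256, 0.4702] → [-0.0207, -0.2870, -0.0850, -0.8504, -0.0920, 0.5180]
V = J·q̇ = [-0.8261, -0.1654, -0.1141, 0.8325, -0.5951, 1.2742]

-0.8261 -0.1654 -0.1141 0.8325 -0.5951 1.2742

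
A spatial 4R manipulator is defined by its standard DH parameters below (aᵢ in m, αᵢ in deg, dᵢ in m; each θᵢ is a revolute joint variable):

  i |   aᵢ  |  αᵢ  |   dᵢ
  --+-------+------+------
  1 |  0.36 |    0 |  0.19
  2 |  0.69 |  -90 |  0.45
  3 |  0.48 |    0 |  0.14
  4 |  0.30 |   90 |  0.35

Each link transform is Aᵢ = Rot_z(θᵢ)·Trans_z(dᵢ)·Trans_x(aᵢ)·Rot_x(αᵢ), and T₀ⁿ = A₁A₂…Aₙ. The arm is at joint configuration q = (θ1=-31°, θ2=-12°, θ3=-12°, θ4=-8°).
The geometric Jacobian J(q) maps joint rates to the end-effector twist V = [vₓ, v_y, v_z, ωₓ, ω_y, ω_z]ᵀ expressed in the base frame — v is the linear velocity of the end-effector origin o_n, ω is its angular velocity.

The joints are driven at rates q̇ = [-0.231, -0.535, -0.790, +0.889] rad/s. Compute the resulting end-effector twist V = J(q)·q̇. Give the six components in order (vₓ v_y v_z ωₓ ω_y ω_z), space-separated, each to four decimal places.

-0.5716 -1.0879 0.3430 0.0675 0.0724 -0.7660

o_n = [1.6969, -0.8101, 0.8424]
J₁: ẑ×o_n = [0.8101, 1.6969, -0.0000], ω = ẑ
J2: z=[0.0000, 0.0000, 1.0000] o=[0.3086, -0.1854, 0.1900] → [0.6247, 1.3884, -0.0000, 0.0000, 0.0000, 1.0000]
J3: z=[0.6820, 0.7314, 0.0000] o=[0.8132, -0.6560, 0.6400] → [0.1480, -0.1380, -0.7514, 0.6820, 0.7314, 0.0000]
J4: z=[0.6820, 0.7314, 0.0000] o=[1.2521, -0.8738, 0.7398] → [0.0750, -0.0700, -0.2819, 0.6820, 0.7314, 0.0000]
V = J·q̇ = [-0.5716, -1.0879, 0.3430, 0.0675, 0.0724, -0.7660]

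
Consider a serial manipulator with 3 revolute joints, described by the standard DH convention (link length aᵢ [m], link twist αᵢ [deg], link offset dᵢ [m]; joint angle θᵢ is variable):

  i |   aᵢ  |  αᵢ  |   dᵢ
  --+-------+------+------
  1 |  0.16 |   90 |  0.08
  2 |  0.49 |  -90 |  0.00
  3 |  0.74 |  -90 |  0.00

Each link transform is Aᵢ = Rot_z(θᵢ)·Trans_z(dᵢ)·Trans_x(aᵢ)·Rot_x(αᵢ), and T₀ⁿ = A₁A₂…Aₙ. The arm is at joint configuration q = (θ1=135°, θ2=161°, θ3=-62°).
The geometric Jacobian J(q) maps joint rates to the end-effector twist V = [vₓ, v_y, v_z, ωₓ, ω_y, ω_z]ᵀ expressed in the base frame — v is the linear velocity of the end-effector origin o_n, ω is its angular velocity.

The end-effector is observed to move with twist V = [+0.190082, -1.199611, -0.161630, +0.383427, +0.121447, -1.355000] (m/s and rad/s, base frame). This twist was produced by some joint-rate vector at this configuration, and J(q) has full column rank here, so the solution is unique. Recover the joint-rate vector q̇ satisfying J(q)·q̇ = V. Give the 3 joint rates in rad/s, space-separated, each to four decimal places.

-0.8170 0.3570 0.5690

o_n = [0.9088, 0.0153, 0.3526]
J₁: ẑ×o_n = [-0.0153, 0.9088, 0.0000], ω = ẑ
J2: z=[0.7071, 0.7071, 0.0000] o=[-0.1131, 0.1131, 0.0800] → [0.1928, -0.1928, -0.7918, 0.7071, 0.7071, 0.0000]
J3: z=[0.2302, -0.2302, -0.9455] o=[0.2145, -0.2145, 0.2395] → [0.1912, -0.6825, 0.2127, 0.2302, -0.2302, -0.9455]
q̇ = J⁺·V = [-0.8170, 0.3570, 0.5690]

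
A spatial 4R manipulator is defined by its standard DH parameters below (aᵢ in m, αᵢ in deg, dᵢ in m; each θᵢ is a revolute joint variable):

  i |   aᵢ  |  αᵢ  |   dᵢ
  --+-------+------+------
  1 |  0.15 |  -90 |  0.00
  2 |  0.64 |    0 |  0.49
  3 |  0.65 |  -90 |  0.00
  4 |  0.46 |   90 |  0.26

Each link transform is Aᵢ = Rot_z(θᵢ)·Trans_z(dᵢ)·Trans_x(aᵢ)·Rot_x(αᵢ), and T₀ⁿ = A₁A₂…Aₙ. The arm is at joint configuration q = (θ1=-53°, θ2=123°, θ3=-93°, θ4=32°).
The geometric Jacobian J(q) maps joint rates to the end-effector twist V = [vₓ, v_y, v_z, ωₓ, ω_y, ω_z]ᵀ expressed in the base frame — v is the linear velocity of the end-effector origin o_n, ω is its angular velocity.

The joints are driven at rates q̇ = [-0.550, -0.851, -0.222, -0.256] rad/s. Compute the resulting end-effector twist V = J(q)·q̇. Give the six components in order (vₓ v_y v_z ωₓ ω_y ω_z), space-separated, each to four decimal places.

o_n = [0.5410, -0.3088, -1.2820]
J₁: ẑ×o_n = [0.3088, 0.5410, -0.0000], ω = ẑ
J2: z=[0.7986, 0.6018, 0.0000] o=[0.0903, -0.1198, 0.0000] → [-0.7715, 1.0238, -0.4222, 0.7986, 0.6018, 0.0000]
J3: z=[0.7986, 0.6018, 0.0000] o=[0.2718, 0.4535, -0.5367] → [-0.4485, 0.5952, -0.7708, 0.7986, 0.6018, 0.0000]
J4: z=[-0.3009, 0.3993, -0.8660] o=[0.6106, 0.0039, -0.8617] → [-0.4386, -0.0662, 0.1219, -0.3009, 0.3993, -0.8660]
V = J·q̇ = [0.6986, -1.2840, 0.4992, -0.7799, -0.7480, -0.3283]

0.6986 -1.2840 0.4992 -0.7799 -0.7480 -0.3283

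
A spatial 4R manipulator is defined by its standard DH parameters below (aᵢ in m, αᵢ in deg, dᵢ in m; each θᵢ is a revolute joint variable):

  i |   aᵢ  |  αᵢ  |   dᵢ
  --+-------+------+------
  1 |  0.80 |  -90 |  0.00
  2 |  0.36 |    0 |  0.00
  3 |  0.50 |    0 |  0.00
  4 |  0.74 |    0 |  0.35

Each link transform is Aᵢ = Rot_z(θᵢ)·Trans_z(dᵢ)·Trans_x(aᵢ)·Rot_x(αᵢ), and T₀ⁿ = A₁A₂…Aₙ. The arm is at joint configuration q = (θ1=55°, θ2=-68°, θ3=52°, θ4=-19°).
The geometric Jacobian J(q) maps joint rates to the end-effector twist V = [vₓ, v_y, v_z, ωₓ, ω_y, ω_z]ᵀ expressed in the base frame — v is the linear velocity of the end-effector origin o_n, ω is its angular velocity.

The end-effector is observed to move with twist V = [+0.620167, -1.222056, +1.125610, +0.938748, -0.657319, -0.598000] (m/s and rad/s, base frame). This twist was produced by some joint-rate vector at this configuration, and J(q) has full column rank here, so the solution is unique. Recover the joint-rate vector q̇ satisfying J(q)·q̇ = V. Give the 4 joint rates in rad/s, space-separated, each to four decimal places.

-0.5980 -0.8290 0.1650 -0.4820

o_n = [0.8729, 1.8568, 0.8961]
J₁: ẑ×o_n = [-1.8568, 0.8729, 0.0000], ω = ẑ
J2: z=[-0.8192, 0.5736, 0.0000] o=[0.4589, 0.6553, 0.0000] → [0.5140, 0.7340, -1.2217, -0.8192, 0.5736, 0.0000]
J3: z=[-0.8192, 0.5736, 0.0000] o=[0.5362, 0.7658, 0.3338] → [0.3225, 0.4606, -1.0868, -0.8192, 0.5736, 0.0000]
J4: z=[-0.8192, 0.5736, 0.0000] o=[0.8119, 1.1595, 0.4716] → [0.2435, 0.3477, -0.6062, -0.8192, 0.5736, 0.0000]
q̇ = J⁺·V = [-0.5980, -0.8290, 0.1650, -0.4820]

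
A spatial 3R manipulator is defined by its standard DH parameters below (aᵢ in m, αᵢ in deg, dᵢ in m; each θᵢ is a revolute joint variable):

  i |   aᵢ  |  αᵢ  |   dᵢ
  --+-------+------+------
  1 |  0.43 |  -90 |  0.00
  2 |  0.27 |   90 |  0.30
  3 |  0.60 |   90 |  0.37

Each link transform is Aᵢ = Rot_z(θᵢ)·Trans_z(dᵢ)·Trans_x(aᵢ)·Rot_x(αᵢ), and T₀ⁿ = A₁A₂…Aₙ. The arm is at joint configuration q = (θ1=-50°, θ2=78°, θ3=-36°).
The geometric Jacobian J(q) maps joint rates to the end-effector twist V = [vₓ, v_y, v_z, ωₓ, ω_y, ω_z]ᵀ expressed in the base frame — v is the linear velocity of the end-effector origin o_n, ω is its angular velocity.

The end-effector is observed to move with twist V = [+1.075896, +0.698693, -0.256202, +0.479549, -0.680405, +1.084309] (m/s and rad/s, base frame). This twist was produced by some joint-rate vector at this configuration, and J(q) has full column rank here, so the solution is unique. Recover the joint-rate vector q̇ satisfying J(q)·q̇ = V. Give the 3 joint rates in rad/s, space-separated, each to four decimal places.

o_n = [0.5696, -0.7608, -0.6620]
J₁: ẑ×o_n = [0.7608, 0.5696, -0.0000], ω = ẑ
J2: z=[0.7660, 0.6428, 0.0000] o=[0.2764, -0.3294, 0.0000] → [-0.4255, 0.5071, -0.5190, 0.7660, 0.6428, 0.0000]
J3: z=[0.6287, -0.7493, 0.2079] o=[0.5423, -0.1796, -0.2641] → [0.4190, 0.2558, -0.3450, 0.6287, -0.7493, 0.2079]
q̇ = J⁺·V = [0.9080, -0.0700, 0.8480]

0.9080 -0.0700 0.8480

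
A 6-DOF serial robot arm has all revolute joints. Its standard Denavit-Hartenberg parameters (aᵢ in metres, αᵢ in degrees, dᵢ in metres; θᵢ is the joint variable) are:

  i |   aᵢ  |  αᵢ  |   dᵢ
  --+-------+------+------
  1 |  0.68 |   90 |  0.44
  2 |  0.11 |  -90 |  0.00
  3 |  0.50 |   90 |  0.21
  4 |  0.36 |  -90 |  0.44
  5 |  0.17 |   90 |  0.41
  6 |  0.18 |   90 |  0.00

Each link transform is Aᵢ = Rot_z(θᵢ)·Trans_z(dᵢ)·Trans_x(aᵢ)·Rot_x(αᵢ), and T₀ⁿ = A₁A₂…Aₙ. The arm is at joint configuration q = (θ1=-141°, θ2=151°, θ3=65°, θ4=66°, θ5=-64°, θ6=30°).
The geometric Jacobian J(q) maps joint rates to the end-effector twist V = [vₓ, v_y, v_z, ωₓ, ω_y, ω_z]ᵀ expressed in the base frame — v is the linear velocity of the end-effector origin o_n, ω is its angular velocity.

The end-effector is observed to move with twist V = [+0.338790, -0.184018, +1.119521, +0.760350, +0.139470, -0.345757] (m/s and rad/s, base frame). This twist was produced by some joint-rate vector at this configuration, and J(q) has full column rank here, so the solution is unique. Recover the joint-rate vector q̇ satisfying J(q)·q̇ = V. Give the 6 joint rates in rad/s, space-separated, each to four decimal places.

-0.3160 -0.9350 0.7290 0.5440 0.0920 0.5010

o_n = [0.3442, 0.3883, 0.1028]
J₁: ẑ×o_n = [-0.3883, 0.3442, 0.0000], ω = ẑ
J2: z=[-0.6293, 0.7771, 0.0000] o=[-0.5285, -0.4279, 0.4400] → [-0.2621, -0.2122, -1.1919, -0.6293, 0.7771, 0.0000]
J3: z=[0.3768, 0.3051, -0.8746] o=[-0.4537, -0.3674, 0.4933] → [0.5418, -0.5507, 0.0413, 0.3768, 0.3051, -0.8746]
J4: z=[0.3501, 0.8273, 0.4394] o=[0.0542, -0.5392, 0.4121] → [-0.6634, 0.2357, 0.0848, 0.3501, 0.8273, 0.4394]
J5: z=[-0.6302, 0.5550, -0.5429] o=[0.4578, -0.1439, 0.3478] → [0.1530, -0.0927, -0.2724, -0.6302, 0.5550, -0.5429]
J6: z=[-0.4694, 0.2846, 0.8359] o=[0.3045, 0.2165, 0.1390] → [-0.1539, 0.0162, -0.0919, -0.4694, 0.2846, 0.8359]
q̇ = J⁺·V = [-0.3160, -0.9350, 0.7290, 0.5440, 0.0920, 0.5010]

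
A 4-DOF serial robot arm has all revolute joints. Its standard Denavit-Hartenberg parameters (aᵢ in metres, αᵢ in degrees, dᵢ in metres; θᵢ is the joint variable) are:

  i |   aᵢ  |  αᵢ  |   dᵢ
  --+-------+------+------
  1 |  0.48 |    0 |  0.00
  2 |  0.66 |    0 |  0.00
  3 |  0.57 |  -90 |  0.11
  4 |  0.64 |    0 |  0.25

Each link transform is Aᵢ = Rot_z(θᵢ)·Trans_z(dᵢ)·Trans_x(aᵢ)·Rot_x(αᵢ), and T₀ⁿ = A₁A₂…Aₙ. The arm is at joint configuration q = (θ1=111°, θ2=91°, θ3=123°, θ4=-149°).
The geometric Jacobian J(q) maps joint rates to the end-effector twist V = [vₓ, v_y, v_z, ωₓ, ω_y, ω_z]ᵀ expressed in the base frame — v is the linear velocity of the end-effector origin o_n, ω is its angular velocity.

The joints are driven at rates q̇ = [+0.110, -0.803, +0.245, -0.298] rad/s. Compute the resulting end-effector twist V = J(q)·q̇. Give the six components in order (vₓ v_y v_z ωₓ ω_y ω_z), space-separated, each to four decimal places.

o_n = [-0.6230, 0.3934, 0.4396]
J₁: ẑ×o_n = [-0.3934, -0.6230, 0.0000], ω = ẑ
J2: z=[0.0000, 0.0000, 1.0000] o=[-0.1720, 0.4481, 0.0000] → [0.0547, -0.4510, 0.0000, 0.0000, 0.0000, 1.0000]
J3: z=[0.0000, 0.0000, 1.0000] o=[-0.7840, 0.2009, 0.0000] → [-0.1925, 0.1609, 0.0000, 0.0000, 0.0000, 1.0000]
J4: z=[0.5736, 0.8192, 0.0000] o=[-0.3170, -0.1261, 0.1100] → [0.2700, -0.1891, 0.5486, 0.5736, 0.8192, 0.0000]
V = J·q̇ = [-0.2149, 0.3894, -0.1635, -0.1709, -0.2441, -0.4480]

-0.2149 0.3894 -0.1635 -0.1709 -0.2441 -0.4480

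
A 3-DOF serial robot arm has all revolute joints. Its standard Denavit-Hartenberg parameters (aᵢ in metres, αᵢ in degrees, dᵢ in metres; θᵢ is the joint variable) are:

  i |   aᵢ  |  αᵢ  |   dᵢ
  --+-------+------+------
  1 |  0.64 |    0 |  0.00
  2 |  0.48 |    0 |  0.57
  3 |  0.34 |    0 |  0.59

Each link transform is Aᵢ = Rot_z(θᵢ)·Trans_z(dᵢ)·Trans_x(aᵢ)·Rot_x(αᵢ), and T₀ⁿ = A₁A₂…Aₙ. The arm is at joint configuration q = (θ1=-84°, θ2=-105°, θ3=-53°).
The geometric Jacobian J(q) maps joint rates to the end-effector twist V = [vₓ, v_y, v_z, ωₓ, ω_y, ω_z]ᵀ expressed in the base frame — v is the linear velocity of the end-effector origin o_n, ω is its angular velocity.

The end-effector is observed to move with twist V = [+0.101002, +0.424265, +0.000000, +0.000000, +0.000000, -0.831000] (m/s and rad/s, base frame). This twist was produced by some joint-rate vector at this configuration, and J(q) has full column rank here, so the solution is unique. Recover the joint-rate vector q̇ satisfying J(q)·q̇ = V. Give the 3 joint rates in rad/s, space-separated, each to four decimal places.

o_n = [-0.5668, -0.2612, 1.1600]
J₁: ẑ×o_n = [0.2612, -0.5668, 0.0000], ω = ẑ
J2: z=[0.0000, 0.0000, 1.0000] o=[0.0669, -0.6365, 0.0000] → [-0.3753, -0.6337, 0.0000, 0.0000, 0.0000, 1.0000]
J3: z=[0.0000, 0.0000, 1.0000] o=[-0.4072, -0.5614, 0.5700] → [-0.3002, -0.1596, 0.0000, 0.0000, 0.0000, 1.0000]
q̇ = J⁺·V = [-0.3110, -0.3480, -0.1720]

-0.3110 -0.3480 -0.1720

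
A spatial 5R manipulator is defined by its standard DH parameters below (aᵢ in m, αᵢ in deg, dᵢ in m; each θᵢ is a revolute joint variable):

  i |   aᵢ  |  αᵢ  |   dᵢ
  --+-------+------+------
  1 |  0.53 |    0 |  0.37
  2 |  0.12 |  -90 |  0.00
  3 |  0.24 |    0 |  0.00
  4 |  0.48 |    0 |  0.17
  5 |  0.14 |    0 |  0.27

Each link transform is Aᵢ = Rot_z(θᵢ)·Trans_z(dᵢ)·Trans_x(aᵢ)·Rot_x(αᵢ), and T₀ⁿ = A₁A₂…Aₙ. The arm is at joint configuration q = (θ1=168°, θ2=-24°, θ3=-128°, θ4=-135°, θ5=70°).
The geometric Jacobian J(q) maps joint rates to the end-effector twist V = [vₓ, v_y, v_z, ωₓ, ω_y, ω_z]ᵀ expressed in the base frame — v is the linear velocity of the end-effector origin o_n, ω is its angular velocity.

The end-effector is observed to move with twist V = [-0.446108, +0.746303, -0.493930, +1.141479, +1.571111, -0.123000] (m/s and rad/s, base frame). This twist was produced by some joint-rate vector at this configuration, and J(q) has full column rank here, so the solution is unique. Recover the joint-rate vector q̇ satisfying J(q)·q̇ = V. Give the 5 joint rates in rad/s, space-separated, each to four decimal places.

o_n = [-0.5969, -0.3767, 0.0512]
J₁: ẑ×o_n = [0.3767, -0.5969, 0.0000], ω = ẑ
J2: z=[0.0000, 0.0000, 1.0000] o=[-0.5184, 0.1102, 0.3700] → [0.4868, -0.0785, 0.0000, 0.0000, 0.0000, 1.0000]
J3: z=[-0.5878, -0.8090, 0.0000] o=[-0.6155, 0.1807, 0.3700] → [0.2579, -0.1874, 0.3427, -0.5878, -0.8090, 0.0000]
J4: z=[-0.5878, -0.8090, 0.0000] o=[-0.4960, 0.0939, 0.5591] → [0.4109, -0.2985, 0.1949, -0.5878, -0.8090, 0.0000]
J5: z=[-0.5878, -0.8090, 0.0000] o=[-0.5486, -0.0780, 0.0827] → [0.0255, -0.0185, 0.1364, -0.5878, -0.8090, 0.0000]
q̇ = J⁺·V = [-0.7620, 0.6390, -0.9660, -0.5090, -0.4670]

-0.7620 0.6390 -0.9660 -0.5090 -0.4670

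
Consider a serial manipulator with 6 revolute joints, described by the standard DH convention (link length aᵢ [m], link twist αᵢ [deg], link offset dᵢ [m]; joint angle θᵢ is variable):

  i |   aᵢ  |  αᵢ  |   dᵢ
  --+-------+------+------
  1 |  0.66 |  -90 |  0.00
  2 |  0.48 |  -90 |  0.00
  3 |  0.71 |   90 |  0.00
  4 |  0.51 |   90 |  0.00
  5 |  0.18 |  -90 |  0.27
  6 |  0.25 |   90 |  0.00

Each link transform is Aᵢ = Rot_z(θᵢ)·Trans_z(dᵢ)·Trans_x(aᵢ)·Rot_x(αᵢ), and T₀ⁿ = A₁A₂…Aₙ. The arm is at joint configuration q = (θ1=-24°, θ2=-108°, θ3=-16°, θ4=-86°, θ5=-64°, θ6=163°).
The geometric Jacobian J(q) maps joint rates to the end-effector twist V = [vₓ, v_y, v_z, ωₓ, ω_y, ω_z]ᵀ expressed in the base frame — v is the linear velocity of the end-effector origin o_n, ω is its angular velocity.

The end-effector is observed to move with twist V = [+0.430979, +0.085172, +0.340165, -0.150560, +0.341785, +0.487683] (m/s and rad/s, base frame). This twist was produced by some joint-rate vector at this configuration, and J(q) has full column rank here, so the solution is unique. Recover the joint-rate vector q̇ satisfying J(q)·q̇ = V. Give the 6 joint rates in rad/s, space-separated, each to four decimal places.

0.4690 0.5310 -0.6300 -0.1170 -0.0480 -0.4120

o_n = [-0.0264, 0.2327, 0.7895]
J₁: ẑ×o_n = [-0.2327, -0.0264, 0.0000], ω = ẑ
J2: z=[0.4067, 0.9135, 0.0000] o=[0.6029, -0.2684, 0.0000] → [0.7212, -0.3211, 0.7787, 0.4067, 0.9135, 0.0000]
J3: z=[0.8688, -0.3868, 0.3090] o=[0.4674, -0.2081, 0.4565] → [-0.2650, -0.4419, 0.1920, 0.8688, -0.3868, 0.3090]
J4: z=[0.4688, 0.8435, -0.2621] o=[0.3544, 0.0564, 1.1056] → [-0.2204, 0.2480, 0.4038, 0.4688, 0.8435, -0.2621]
J5: z=[0.0983, -0.3447, -0.9335] o=[-0.0933, 0.2665, 0.9809] → [0.0345, -0.0437, 0.0198, 0.0983, -0.3447, -0.9335]
J6: z=[-0.5835, 0.7400, -0.3347] o=[-0.2119, 0.0695, 0.7520] → [0.0824, -0.0402, -0.2326, -0.5835, 0.7400, -0.3347]
q̇ = J⁺·V = [0.4690, 0.5310, -0.6300, -0.1170, -0.0480, -0.4120]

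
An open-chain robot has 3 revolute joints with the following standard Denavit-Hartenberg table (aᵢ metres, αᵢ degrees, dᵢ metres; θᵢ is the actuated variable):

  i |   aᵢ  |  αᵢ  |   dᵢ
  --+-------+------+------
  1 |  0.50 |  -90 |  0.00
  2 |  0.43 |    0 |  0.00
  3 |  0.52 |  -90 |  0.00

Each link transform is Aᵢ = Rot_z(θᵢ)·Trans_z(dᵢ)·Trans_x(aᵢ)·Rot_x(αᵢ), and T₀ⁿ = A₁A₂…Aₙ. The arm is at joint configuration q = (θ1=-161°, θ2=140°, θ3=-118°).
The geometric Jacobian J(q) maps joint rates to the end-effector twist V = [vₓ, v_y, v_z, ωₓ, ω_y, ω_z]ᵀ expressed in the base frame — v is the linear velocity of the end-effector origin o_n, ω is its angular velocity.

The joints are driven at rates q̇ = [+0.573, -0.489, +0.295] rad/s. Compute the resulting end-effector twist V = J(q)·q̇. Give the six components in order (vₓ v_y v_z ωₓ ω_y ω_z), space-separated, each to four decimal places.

-0.0418 -0.4099 -0.0675 -0.0632 0.1834 0.5730

o_n = [-0.6172, -0.2125, -0.4712]
J₁: ẑ×o_n = [0.2125, -0.6172, 0.0000], ω = ẑ
J2: z=[0.3256, -0.9455, 0.0000] o=[-0.4728, -0.1628, 0.0000] → [0.4455, 0.1534, -0.1527, 0.3256, -0.9455, 0.0000]
J3: z=[0.3256, -0.9455, 0.0000] o=[-0.1613, -0.0555, -0.2764] → [0.1842, 0.0634, -0.4821, 0.3256, -0.9455, 0.0000]
V = J·q̇ = [-0.0418, -0.4099, -0.0675, -0.0632, 0.1834, 0.5730]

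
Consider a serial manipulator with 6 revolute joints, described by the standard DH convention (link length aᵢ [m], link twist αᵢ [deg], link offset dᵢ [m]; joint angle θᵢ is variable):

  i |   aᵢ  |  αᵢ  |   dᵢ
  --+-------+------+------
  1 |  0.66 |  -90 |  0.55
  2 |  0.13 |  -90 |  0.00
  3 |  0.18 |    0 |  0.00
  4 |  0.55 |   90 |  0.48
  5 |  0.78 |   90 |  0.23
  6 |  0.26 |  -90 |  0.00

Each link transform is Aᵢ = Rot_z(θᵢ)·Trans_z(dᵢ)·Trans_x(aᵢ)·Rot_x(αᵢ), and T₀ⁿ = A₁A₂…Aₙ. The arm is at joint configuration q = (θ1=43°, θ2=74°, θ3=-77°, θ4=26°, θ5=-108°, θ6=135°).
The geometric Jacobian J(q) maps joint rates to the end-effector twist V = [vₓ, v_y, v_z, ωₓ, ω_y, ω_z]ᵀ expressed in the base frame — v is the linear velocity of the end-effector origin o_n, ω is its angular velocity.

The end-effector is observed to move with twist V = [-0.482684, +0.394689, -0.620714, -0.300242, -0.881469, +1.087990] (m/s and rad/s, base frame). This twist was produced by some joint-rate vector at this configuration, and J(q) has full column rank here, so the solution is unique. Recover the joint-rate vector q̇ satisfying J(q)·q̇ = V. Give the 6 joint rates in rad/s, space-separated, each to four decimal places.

o_n = [0.0687, 1.0486, 0.4980]
J₁: ẑ×o_n = [-1.0486, 0.0687, 0.0000], ω = ẑ
J2: z=[-0.6820, 0.7314, 0.0000] o=[0.4827, 0.4501, 0.5500] → [-0.0381, -0.0355, -0.1054, -0.6820, 0.7314, 0.0000]
J3: z=[-0.7030, -0.6556, -0.2756] o=[0.5089, 0.4746, 0.4250] → [0.1104, 0.1726, -0.6922, -0.7030, -0.6556, -0.2756]
J4: z=[-0.7030, -0.6556, -0.2756] o=[0.3974, 0.6104, 0.3861] → [0.0475, 0.1693, -0.5236, -0.7030, -0.6556, -0.2756]
J5: z=[-0.5859, 0.3142, 0.7470] o=[-0.1617, 0.6734, -0.0789] → [-0.0991, 0.5101, -0.2922, -0.5859, 0.3142, 0.7470]
J6: z=[0.1662, -0.8556, 0.4902] o=[0.3222, 1.0665, 0.4432] → [-0.0381, -0.1334, -0.2199, 0.1662, -0.8556, 0.4902]
q̇ = J⁺·V = [0.4600, -0.4670, 0.7320, -0.2790, 0.6620, 0.5270]

0.4600 -0.4670 0.7320 -0.2790 0.6620 0.5270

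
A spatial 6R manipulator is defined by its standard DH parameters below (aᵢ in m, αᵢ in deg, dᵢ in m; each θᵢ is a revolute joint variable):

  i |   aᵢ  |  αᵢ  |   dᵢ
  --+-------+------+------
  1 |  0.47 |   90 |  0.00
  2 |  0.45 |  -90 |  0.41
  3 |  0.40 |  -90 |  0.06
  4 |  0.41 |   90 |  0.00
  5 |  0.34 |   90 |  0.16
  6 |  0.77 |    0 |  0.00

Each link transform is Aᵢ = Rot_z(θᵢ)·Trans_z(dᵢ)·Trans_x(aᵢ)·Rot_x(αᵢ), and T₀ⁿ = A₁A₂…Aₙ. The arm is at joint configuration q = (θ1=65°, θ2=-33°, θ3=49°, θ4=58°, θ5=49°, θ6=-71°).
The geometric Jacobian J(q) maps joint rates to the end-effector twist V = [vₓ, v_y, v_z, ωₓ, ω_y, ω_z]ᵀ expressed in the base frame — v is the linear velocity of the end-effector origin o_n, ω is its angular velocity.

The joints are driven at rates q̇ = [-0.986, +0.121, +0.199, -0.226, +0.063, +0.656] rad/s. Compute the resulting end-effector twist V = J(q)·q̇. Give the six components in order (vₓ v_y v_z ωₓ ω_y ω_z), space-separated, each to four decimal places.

-0.2866 0.2524 -0.1322 0.4898 0.3091 -1.5259

o_n = [-0.0197, 0.2885, -0.9530]
J₁: ẑ×o_n = [-0.2885, -0.0197, 0.0000], ω = ẑ
J2: z=[0.9063, -0.4226, 0.0000] o=[0.1986, 0.4260, 0.0000] → [0.4028, 0.8637, -0.2168, 0.9063, -0.4226, 0.0000]
J3: z=[0.2302, 0.4936, 0.8387] o=[0.7297, 0.5947, -0.2451] → [-0.0926, -0.4655, 0.2994, 0.2302, 0.4936, 0.8387]
J4: z=[-0.8621, -0.2964, 0.4110] o=[0.5629, 0.9514, -0.3377] → [0.4549, -0.7699, 0.3988, -0.8621, -0.2964, 0.4110]
J5: z=[-0.2609, 0.9550, 0.1414] o=[0.3848, 0.9574, -0.7069] → [-0.1404, -0.1214, 0.5608, -0.2609, 0.9550, 0.1414]
J6: z=[0.2377, 0.2055, -0.9493] o=[0.0250, 1.0374, -0.7797] → [-0.7466, 0.0835, -0.1689, 0.2377, 0.2055, -0.9493]
V = J·q̇ = [-0.2866, 0.2524, -0.1322, 0.4898, 0.3091, -1.5259]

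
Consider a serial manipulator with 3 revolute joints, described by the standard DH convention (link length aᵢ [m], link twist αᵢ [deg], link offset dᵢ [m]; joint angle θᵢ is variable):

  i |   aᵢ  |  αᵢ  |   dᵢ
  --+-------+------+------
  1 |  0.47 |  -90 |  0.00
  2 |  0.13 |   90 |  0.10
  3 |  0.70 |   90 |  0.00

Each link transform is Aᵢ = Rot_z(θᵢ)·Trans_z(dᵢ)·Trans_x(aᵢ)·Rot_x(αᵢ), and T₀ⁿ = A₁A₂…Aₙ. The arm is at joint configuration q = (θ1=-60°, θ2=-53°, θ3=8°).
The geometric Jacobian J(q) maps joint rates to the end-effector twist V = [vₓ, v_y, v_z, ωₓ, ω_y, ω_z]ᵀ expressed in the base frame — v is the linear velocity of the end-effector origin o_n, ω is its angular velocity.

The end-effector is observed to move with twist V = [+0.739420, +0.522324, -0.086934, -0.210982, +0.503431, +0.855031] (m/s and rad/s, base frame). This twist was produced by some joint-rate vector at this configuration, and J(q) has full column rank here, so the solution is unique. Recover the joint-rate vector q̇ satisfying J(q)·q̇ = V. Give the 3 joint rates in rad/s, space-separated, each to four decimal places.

o_n = [0.6537, -0.7374, 0.6574]
J₁: ẑ×o_n = [0.7374, 0.6537, -0.0000], ω = ẑ
J2: z=[0.8660, 0.5000, 0.0000] o=[0.2350, -0.4070, 0.0000] → [0.3287, -0.5693, -0.4954, 0.8660, 0.5000, 0.0000]
J3: z=[-0.3993, 0.6916, 0.6018] o=[0.3607, -0.4248, 0.1038] → [0.5710, 0.3974, -0.0778, -0.3993, 0.6916, 0.6018]
q̇ = J⁺·V = [0.4470, 0.0690, 0.6780]

0.4470 0.0690 0.6780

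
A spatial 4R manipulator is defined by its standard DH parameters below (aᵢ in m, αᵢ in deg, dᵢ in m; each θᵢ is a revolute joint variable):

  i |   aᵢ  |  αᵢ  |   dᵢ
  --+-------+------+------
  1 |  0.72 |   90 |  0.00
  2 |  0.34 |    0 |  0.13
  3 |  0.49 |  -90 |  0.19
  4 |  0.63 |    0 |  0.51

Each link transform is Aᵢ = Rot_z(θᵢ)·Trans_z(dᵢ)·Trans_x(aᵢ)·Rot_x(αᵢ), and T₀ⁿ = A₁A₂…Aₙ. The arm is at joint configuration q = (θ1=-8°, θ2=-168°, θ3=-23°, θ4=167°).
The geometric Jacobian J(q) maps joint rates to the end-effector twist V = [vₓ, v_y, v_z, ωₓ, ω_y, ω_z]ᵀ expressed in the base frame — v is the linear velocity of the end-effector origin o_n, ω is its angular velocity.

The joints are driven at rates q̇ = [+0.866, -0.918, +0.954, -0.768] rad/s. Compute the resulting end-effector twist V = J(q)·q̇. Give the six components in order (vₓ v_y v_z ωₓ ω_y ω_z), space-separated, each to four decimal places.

o_n = [0.3829, -0.2338, -0.5950]
J₁: ẑ×o_n = [0.2338, 0.3829, -0.0000], ω = ẑ
J2: z=[-0.1392, -0.9903, 0.0000] o=[0.7130, -0.1002, 0.0000] → [0.5892, -0.0828, -0.3083, -0.1392, -0.9903, 0.0000]
J3: z=[-0.1392, -0.9903, 0.0000] o=[0.3656, -0.1827, -0.0707] → [0.5192, -0.0730, 0.0243, -0.1392, -0.9903, 0.0000]
J4: z=[-0.1890, 0.0266, -0.9816] o=[-0.1372, -0.3039, 0.0228] → [0.0523, -0.6272, -0.0270, -0.1890, 0.0266, -0.9816]
V = J·q̇ = [0.1167, 0.8197, 0.3269, 0.1401, -0.0560, 1.6199]

0.1167 0.8197 0.3269 0.1401 -0.0560 1.6199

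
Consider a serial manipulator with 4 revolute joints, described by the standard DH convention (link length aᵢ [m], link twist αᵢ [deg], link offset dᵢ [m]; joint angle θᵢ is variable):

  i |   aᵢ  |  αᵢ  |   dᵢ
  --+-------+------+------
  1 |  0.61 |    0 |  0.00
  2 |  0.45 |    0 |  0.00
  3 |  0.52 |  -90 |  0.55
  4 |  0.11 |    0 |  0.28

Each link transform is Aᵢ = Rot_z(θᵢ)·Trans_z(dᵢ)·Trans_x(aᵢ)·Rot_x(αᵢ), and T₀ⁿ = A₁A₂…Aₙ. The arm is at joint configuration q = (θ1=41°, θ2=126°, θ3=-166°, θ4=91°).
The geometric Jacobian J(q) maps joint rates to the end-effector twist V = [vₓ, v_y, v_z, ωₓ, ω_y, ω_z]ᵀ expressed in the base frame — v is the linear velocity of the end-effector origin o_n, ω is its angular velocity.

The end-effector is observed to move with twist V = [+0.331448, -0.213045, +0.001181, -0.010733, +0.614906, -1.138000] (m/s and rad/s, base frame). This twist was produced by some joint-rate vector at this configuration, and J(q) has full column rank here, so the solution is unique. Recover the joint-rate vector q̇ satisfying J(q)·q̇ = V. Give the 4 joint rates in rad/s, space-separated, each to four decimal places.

0.0310 -0.8470 -0.3220 0.6150

o_n = [0.5350, 0.7904, 0.4400]
J₁: ẑ×o_n = [-0.7904, 0.5350, 0.0000], ω = ẑ
J2: z=[0.0000, 0.0000, 1.0000] o=[0.4604, 0.4002, 0.0000] → [-0.3902, 0.0746, 0.0000, 0.0000, 0.0000, 1.0000]
J3: z=[0.0000, 0.0000, 1.0000] o=[0.0219, 0.5014, 0.0000] → [-0.2890, 0.5131, 0.0000, 0.0000, 0.0000, 1.0000]
J4: z=[-0.0175, 0.9998, 0.0000] o=[0.5418, 0.5105, 0.5500] → [-0.1100, -0.0019, 0.0019, -0.0175, 0.9998, 0.0000]
q̇ = J⁺·V = [0.0310, -0.8470, -0.3220, 0.6150]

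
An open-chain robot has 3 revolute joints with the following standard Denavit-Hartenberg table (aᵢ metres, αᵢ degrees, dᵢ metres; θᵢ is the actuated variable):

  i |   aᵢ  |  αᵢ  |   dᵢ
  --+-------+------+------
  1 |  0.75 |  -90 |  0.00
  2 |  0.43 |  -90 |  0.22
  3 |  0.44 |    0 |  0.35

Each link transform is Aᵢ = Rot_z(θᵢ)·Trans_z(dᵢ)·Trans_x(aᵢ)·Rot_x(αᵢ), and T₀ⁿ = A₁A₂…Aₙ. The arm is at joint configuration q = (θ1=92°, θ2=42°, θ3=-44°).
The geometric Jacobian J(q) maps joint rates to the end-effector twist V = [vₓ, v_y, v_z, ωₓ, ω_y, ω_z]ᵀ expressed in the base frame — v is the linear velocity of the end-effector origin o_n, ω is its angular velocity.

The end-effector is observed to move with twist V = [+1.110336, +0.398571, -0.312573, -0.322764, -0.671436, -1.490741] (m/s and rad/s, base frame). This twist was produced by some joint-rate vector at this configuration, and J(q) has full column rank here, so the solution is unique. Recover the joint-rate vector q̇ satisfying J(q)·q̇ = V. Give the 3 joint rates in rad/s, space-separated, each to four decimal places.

-0.7580 0.3460 0.9860

o_n = [-0.5627, 1.0516, -0.7596]
J₁: ẑ×o_n = [-1.0516, -0.5627, 0.0000], ω = ẑ
J2: z=[-0.9994, -0.0349, 0.0000] o=[-0.0262, 0.7495, 0.0000] → [0.0265, -0.7592, -0.3206, -0.9994, -0.0349, 0.0000]
J3: z=[0.0234, -0.6687, -0.7431] o=[-0.2572, 1.0612, -0.2877] → [0.3084, 0.2380, -0.2045, 0.0234, -0.6687, -0.7431]
q̇ = J⁺·V = [-0.7580, 0.3460, 0.9860]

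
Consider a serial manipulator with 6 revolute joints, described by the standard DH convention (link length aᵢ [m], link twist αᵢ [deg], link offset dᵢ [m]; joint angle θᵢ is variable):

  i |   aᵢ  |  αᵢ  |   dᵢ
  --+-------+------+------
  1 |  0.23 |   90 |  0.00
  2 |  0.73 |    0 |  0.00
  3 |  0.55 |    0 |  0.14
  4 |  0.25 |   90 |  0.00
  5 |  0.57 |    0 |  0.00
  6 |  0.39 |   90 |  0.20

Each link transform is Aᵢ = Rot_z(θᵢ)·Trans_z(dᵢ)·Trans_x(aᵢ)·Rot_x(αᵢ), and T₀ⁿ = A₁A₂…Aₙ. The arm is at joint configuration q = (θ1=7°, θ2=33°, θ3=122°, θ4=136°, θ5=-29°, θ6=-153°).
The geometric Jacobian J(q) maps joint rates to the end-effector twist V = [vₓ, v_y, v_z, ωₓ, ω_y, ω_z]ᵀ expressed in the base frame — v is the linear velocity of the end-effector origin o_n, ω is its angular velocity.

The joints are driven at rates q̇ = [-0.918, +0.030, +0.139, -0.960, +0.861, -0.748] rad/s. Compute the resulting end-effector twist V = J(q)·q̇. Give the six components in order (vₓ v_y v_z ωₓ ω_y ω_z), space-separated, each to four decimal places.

-0.0953 -0.6639 -0.2406 -0.2011 0.7722 -0.9585

o_n = [0.2685, 0.1566, 0.2234]
J₁: ẑ×o_n = [-0.1566, 0.2685, 0.0000], ω = ẑ
J2: z=[0.1219, -0.9925, 0.0000] o=[0.2283, 0.0280, 0.0000] → [-0.2217, -0.0272, 0.0556, 0.1219, -0.9925, 0.0000]
J3: z=[0.1219, -0.9925, 0.0000] o=[0.8360, 0.1026, 0.3976] → [0.1729, 0.0212, -0.5566, 0.1219, -0.9925, 0.0000]
J4: z=[0.1219, -0.9925, 0.0000] o=[0.3583, -0.0971, 0.6300] → [0.4036, 0.0496, -0.0581, 0.1219, -0.9925, 0.0000]
J5: z=[-0.9266, -0.1138, -0.3584] o=[0.4472, -0.0861, 0.3966] → [0.1067, -0.0965, -0.2453, -0.9266, -0.1138, -0.3584]
J6: z=[-0.9266, -0.1138, -0.3584] o=[0.5908, 0.2099, -0.0688] → [-0.0523, 0.3863, 0.0127, -0.9266, -0.1138, -0.3584]
V = J·q̇ = [-0.0953, -0.6639, -0.2406, -0.2011, 0.7722, -0.9585]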